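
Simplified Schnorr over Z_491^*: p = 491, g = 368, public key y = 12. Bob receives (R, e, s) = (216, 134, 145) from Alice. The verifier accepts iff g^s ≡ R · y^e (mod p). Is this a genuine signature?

g^s mod p:
Squares mod 491: 368^1≡368, 368^2≡399, 368^4≡117, 368^8≡432, 368^16≡44, 368^32≡463, 368^64≡293, 368^128≡415
145 = 128 + 16 + 1, so 368^145 ≡ 415·44·368 ≡ 345 (mod 491)
R · y^e mod p:
Squares mod 491: 12^1≡12, 12^2≡144, 12^4≡114, 12^8≡230, 12^16≡363, 12^32≡181, 12^64≡355, 12^128≡329
134 = 128 + 4 + 2, so 12^134 ≡ 329·114·144 ≡ 355 (mod 491)
216·355 = 76680 ≡ 84 (mod 491)
345 ≠ 84; the check fails.

forged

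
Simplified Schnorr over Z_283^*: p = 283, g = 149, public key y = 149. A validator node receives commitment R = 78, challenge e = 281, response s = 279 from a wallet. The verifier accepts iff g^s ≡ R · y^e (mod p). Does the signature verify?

verifies

g^s mod p:
149^279 mod 283 = 67
R · y^e mod p:
149^281 mod 283 = 19
78·19 = 1482 ≡ 67 (mod 283)
67 ≡ 67 (mod 283); signature holds.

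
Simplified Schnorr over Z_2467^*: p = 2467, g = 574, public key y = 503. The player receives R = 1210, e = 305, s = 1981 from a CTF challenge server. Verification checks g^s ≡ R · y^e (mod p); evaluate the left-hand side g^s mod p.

574^2 = 329476 ≡ 1365
574^4 ≡ 1365^2 = 1863225 ≡ 640
574^8 ≡ 640^2 = 409600 ≡ 78
574^16 ≡ 78^2 = 6084 ≡ 1150
574^32 ≡ 1150^2 = 1322500 ≡ 188
574^64 ≡ 188^2 = 35344 ≡ 806
574^128 ≡ 806^2 = 649636 ≡ 815
574^256 ≡ 815^2 = 664225 ≡ 602
574^512 ≡ 602^2 = 362404 ≡ 2222
574^1024 ≡ 2222^2 = 4937284 ≡ 817
1981 = 1024 + 512 + 256 + 128 + 32 + 16 + 8 + 4 + 1, so 574^1981 ≡ 817·2222·602·815·188·1150·78·640·574 ≡ 2160 (mod 2467)

2160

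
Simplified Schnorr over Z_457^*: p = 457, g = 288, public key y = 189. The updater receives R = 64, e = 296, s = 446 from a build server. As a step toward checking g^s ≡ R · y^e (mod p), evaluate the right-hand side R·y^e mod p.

Squares mod 457: 189^1≡189, 189^2≡75, 189^4≡141, 189^8≡230, 189^16≡345, 189^32≡205, 189^64≡438, 189^128≡361, 189^256≡76
296 = 256 + 32 + 8, so 189^296 ≡ 76·205·230 ≡ 63 (mod 457)
R · y^e ≡ 64·63 = 4032 ≡ 376 (mod 457)

376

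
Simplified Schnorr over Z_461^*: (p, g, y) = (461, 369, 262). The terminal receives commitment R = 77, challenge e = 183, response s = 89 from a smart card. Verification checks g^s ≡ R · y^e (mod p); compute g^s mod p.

361

369^2 = 136161 ≡ 166
369^4 ≡ 166^2 = 27556 ≡ 357
369^8 ≡ 357^2 = 127449 ≡ 213
369^16 ≡ 213^2 = 45369 ≡ 191
369^32 ≡ 191^2 = 36481 ≡ 62
369^64 ≡ 62^2 = 3844 ≡ 156
89 = 64 + 16 + 8 + 1, so 369^89 ≡ 156·191·213·369 ≡ 361 (mod 461)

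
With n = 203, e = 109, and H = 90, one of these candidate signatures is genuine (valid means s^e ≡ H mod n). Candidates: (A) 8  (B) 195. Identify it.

Candidate A: 8^2 = 64; 8^4 ≡ 64^2 = 4096 ≡ 36; 8^8 ≡ 36^2 = 1296 ≡ 78; 8^16 ≡ 78^2 = 6084 ≡ 197; 8^32 ≡ 197^2 = 38809 ≡ 36; 8^64 ≡ 36^2 = 1296 ≡ 78; 109 = 64 + 32 + 8 + 4 + 1, so 8^109 ≡ 78·36·78·36·8 ≡ 113 (mod 203)
Candidate B: 195^2 = 38025 ≡ 64; 195^4 ≡ 64^2 = 4096 ≡ 36; 195^8 ≡ 36^2 = 1296 ≡ 78; 195^16 ≡ 78^2 = 6084 ≡ 197; 195^32 ≡ 197^2 = 38809 ≡ 36; 195^64 ≡ 36^2 = 1296 ≡ 78; 109 = 64 + 32 + 8 + 4 + 1, so 195^109 ≡ 78·36·78·36·195 ≡ 90 (mod 203)
  → matches H = 90

B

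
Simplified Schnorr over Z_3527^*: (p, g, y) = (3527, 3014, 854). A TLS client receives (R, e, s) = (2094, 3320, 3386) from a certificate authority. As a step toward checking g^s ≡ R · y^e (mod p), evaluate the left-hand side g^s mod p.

1227

3014^3386 mod 3527 = 1227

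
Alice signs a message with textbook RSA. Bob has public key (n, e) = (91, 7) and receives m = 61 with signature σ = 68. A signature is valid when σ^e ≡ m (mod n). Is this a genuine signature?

σ^7 mod 91 = 68
68 ≠ 61, so verification fails.

forged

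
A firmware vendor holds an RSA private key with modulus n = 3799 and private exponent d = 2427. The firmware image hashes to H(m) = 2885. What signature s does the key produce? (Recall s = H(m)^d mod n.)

2011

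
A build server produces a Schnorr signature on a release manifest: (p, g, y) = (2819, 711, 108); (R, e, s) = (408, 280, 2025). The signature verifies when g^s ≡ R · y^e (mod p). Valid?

g^s mod p:
711^2 = 505521 ≡ 920
711^4 ≡ 920^2 = 846400 ≡ 700
711^8 ≡ 700^2 = 490000 ≡ 2313
711^16 ≡ 2313^2 = 5349969 ≡ 2326
711^32 ≡ 2326^2 = 5410276 ≡ 615
711^64 ≡ 615^2 = 378225 ≡ 479
711^128 ≡ 479^2 = 229441 ≡ 1102
711^256 ≡ 1102^2 = 1214404 ≡ 2234
711^512 ≡ 2234^2 = 4990756 ≡ 1126
711^1024 ≡ 1126^2 = 1267876 ≡ 2145
2025 = 1024 + 512 + 256 + 128 + 64 + 32 + 8 + 1, so 711^2025 ≡ 2145·1126·2234·1102·479·615·2313·711 ≡ 159 (mod 2819)
R · y^e mod p:
108^2 = 11664 ≡ 388
108^4 ≡ 388^2 = 150544 ≡ 1137
108^8 ≡ 1137^2 = 1292769 ≡ 1667
108^16 ≡ 1667^2 = 2778889 ≡ 2174
108^32 ≡ 2174^2 = 4726276 ≡ 1632
108^64 ≡ 1632^2 = 2663424 ≡ 2288
108^128 ≡ 2288^2 = 5234944 ≡ 61
108^256 ≡ 61^2 = 3721 ≡ 902
280 = 256 + 16 + 8, so 108^280 ≡ 902·2174·1667 ≡ 2011 (mod 2819)
408·2011 = 820488 ≡ 159 (mod 2819)
159 ≡ 159 (mod 2819); signature holds.

yes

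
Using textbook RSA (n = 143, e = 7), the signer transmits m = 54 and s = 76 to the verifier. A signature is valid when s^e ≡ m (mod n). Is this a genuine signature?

genuine

s^2 ≡ 76^2 = 5776 ≡ 56
s^4 ≡ 56^2 = 3136 ≡ 133
7 = 4 + 2 + 1, so s^7 ≡ 133·56·76 ≡ 54 (mod 143)
s^7 mod 143 = 54 matches m.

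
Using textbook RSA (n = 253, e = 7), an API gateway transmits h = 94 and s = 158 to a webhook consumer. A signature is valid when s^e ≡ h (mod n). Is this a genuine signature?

forged

s^7 mod 253 = 159
159 ≠ 94, so verification fails.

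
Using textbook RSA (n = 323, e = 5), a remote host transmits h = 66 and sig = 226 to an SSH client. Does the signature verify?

Squares mod 323: sig^1≡226, sig^2≡42, sig^4≡149
5 = 4 + 1, so sig^5 ≡ 149·226 ≡ 82 (mod 323)
sig^5 mod 323 = 82, but h = 66.

does not verify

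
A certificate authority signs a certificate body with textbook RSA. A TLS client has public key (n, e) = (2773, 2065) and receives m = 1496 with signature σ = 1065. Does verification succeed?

passes

Squares mod 2773: σ^1≡1065, σ^2≡68, σ^4≡1851, σ^8≡1546, σ^16≡2563, σ^32≡2505, σ^64≡2499, σ^128≡205, σ^256≡430, σ^512≡1882, σ^1024≡803, σ^2048≡1473
2065 = 2048 + 16 + 1, so σ^2065 ≡ 1473·2563·1065 ≡ 1496 (mod 2773)
σ^2065 mod 2773 = 1496 matches m.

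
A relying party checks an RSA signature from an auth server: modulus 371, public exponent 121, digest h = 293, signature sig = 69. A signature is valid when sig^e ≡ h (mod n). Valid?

yes

sig^121 mod 371 = 293
293 = h, so the signature checks out.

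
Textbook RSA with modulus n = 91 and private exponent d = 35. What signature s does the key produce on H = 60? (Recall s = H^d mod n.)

H^2 ≡ 60^2 = 3600 ≡ 51
H^4 ≡ 51^2 = 2601 ≡ 53
H^8 ≡ 53^2 = 2809 ≡ 79
H^16 ≡ 79^2 = 6241 ≡ 53
H^32 ≡ 53^2 = 2809 ≡ 79
35 = 32 + 2 + 1, so H^35 ≡ 79·51·60 ≡ 44 (mod 91)

44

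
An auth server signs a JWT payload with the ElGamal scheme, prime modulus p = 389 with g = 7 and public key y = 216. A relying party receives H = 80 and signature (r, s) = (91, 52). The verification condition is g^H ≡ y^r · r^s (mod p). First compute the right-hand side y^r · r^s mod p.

157

216^2 = 46656 ≡ 365
216^4 ≡ 365^2 = 133225 ≡ 187
216^8 ≡ 187^2 = 34969 ≡ 348
216^16 ≡ 348^2 = 121104 ≡ 125
216^32 ≡ 125^2 = 15625 ≡ 65
216^64 ≡ 65^2 = 4225 ≡ 335
91 = 64 + 16 + 8 + 2 + 1, so 216^91 ≡ 335·125·348·365·216 ≡ 67 (mod 389)
91^2 = 8281 ≡ 112
91^4 ≡ 112^2 = 12544 ≡ 96
91^8 ≡ 96^2 = 9216 ≡ 269
91^16 ≡ 269^2 = 72361 ≡ 7
91^32 ≡ 7^2 = 49
52 = 32 + 16 + 4, so 91^52 ≡ 49·7·96 ≡ 252 (mod 389)
y^r · r^s ≡ 67·252 = 16884 ≡ 157 (mod 389)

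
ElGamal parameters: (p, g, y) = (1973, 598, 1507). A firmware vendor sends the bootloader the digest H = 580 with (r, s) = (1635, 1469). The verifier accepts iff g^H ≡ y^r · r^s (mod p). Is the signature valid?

valid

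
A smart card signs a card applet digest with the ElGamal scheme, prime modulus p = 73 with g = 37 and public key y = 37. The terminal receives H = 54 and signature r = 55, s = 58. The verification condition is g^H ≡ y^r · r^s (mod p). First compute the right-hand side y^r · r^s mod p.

1

37^2 = 1369 ≡ 55
37^4 ≡ 55^2 = 3025 ≡ 32
37^8 ≡ 32^2 = 1024 ≡ 2
37^16 ≡ 2^2 = 4
37^32 ≡ 4^2 = 16
55 = 32 + 16 + 4 + 2 + 1, so 37^55 ≡ 16·4·32·55·37 ≡ 37 (mod 73)
55^2 = 3025 ≡ 32
55^4 ≡ 32^2 = 1024 ≡ 2
55^8 ≡ 2^2 = 4
55^16 ≡ 4^2 = 16
55^32 ≡ 16^2 = 256 ≡ 37
58 = 32 + 16 + 8 + 2, so 55^58 ≡ 37·16·4·32 ≡ 2 (mod 73)
y^r · r^s ≡ 37·2 = 74 ≡ 1 (mod 73)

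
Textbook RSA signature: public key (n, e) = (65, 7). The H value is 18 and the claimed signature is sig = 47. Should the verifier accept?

sig^7 mod 65 = 18
Since 18 equals the digest 18, verification succeeds.

accept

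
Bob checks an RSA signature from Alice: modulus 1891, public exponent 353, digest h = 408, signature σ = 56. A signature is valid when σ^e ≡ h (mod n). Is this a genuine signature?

σ^2 ≡ 56^2 = 3136 ≡ 1245
σ^4 ≡ 1245^2 = 1550025 ≡ 1296
σ^8 ≡ 1296^2 = 1679616 ≡ 408
σ^16 ≡ 408^2 = 166464 ≡ 56
σ^32 ≡ 56^2 = 3136 ≡ 1245
σ^64 ≡ 1245^2 = 1550025 ≡ 1296
σ^128 ≡ 1296^2 = 1679616 ≡ 408
σ^256 ≡ 408^2 = 166464 ≡ 56
353 = 256 + 64 + 32 + 1, so σ^353 ≡ 56·1296·1245·56 ≡ 408 (mod 1891)
σ^353 mod 1891 = 408 matches h.

genuine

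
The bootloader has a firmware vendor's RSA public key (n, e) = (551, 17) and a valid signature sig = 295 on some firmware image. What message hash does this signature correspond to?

Squares mod 551: sig^1≡295, sig^2≡518, sig^4≡538, sig^8≡169, sig^16≡460
17 = 16 + 1, so sig^17 ≡ 460·295 ≡ 154 (mod 551)

154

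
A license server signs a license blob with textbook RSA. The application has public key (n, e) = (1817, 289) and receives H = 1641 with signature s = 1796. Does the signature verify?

s^2 ≡ 1796^2 = 3225616 ≡ 441
s^4 ≡ 441^2 = 194481 ≡ 62
s^8 ≡ 62^2 = 3844 ≡ 210
s^16 ≡ 210^2 = 44100 ≡ 492
s^32 ≡ 492^2 = 242064 ≡ 403
s^64 ≡ 403^2 = 162409 ≡ 696
s^128 ≡ 696^2 = 484416 ≡ 1094
s^256 ≡ 1094^2 = 1196836 ≡ 1250
289 = 256 + 32 + 1, so s^289 ≡ 1250·403·1796 ≡ 1641 (mod 1817)
Since 1641 equals the digest 1641, verification succeeds.

verifies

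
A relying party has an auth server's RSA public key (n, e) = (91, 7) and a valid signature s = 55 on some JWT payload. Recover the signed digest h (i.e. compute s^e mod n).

s^2 ≡ 55^2 = 3025 ≡ 22
s^4 ≡ 22^2 = 484 ≡ 29
7 = 4 + 2 + 1, so s^7 ≡ 29·22·55 ≡ 55 (mod 91)

55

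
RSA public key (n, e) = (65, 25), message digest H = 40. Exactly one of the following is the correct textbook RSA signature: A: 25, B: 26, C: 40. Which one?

C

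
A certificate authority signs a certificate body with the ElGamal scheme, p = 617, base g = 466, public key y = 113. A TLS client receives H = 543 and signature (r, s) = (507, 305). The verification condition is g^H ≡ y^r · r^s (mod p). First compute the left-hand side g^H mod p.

161

466^2 = 217156 ≡ 589
466^4 ≡ 589^2 = 346921 ≡ 167
466^8 ≡ 167^2 = 27889 ≡ 124
466^16 ≡ 124^2 = 15376 ≡ 568
466^32 ≡ 568^2 = 322624 ≡ 550
466^64 ≡ 550^2 = 302500 ≡ 170
466^128 ≡ 170^2 = 28900 ≡ 518
466^256 ≡ 518^2 = 268324 ≡ 546
466^512 ≡ 546^2 = 298116 ≡ 105
543 = 512 + 16 + 8 + 4 + 2 + 1, so 466^543 ≡ 105·568·124·167·589·466 ≡ 161 (mod 617)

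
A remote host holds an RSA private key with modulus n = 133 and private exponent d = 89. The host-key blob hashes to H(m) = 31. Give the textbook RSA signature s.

103

(H(m))^2 ≡ 31^2 = 961 ≡ 30
(H(m))^4 ≡ 30^2 = 900 ≡ 102
(H(m))^8 ≡ 102^2 = 10404 ≡ 30
(H(m))^16 ≡ 30^2 = 900 ≡ 102
(H(m))^32 ≡ 102^2 = 10404 ≡ 30
(H(m))^64 ≡ 30^2 = 900 ≡ 102
89 = 64 + 16 + 8 + 1, so (H(m))^89 ≡ 102·102·30·31 ≡ 103 (mod 133)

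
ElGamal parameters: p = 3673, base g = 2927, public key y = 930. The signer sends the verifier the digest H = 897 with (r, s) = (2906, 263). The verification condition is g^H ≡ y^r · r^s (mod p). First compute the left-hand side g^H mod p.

3106

2927^897 mod 3673 = 3106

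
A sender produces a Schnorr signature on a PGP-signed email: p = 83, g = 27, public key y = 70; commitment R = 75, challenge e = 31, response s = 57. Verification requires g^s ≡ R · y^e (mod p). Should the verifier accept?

accept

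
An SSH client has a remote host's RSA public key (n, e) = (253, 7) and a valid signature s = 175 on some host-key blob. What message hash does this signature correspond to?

s^7 mod 253 = 65

65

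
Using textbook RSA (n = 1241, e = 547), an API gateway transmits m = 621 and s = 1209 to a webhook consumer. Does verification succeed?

s^2 ≡ 1209^2 = 1461681 ≡ 1024
s^4 ≡ 1024^2 = 1048576 ≡ 1172
s^8 ≡ 1172^2 = 1373584 ≡ 1038
s^16 ≡ 1038^2 = 1077444 ≡ 256
s^32 ≡ 256^2 = 65536 ≡ 1004
s^64 ≡ 1004^2 = 1008016 ≡ 324
s^128 ≡ 324^2 = 104976 ≡ 732
s^256 ≡ 732^2 = 535824 ≡ 953
s^512 ≡ 953^2 = 908209 ≡ 1038
547 = 512 + 32 + 2 + 1, so s^547 ≡ 1038·1004·1024·1209 ≡ 620 (mod 1241)
s^547 mod 1241 = 620, but m = 621.

fails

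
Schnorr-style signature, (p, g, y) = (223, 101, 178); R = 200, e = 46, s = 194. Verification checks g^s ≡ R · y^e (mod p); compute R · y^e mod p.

Squares mod 223: 178^1≡178, 178^2≡18, 178^4≡101, 178^8≡166, 178^16≡127, 178^32≡73
46 = 32 + 8 + 4 + 2, so 178^46 ≡ 73·166·101·18 ≡ 131 (mod 223)
R · y^e ≡ 200·131 = 26200 ≡ 109 (mod 223)

109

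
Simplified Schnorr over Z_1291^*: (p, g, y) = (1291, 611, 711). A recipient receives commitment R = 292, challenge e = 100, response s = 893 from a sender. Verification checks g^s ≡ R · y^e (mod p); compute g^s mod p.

611^2 = 373321 ≡ 222
611^4 ≡ 222^2 = 49284 ≡ 226
611^8 ≡ 226^2 = 51076 ≡ 727
611^16 ≡ 727^2 = 528529 ≡ 510
611^32 ≡ 510^2 = 260100 ≡ 609
611^64 ≡ 609^2 = 370881 ≡ 364
611^128 ≡ 364^2 = 132496 ≡ 814
611^256 ≡ 814^2 = 662596 ≡ 313
611^512 ≡ 313^2 = 97969 ≡ 1144
893 = 512 + 256 + 64 + 32 + 16 + 8 + 4 + 1, so 611^893 ≡ 1144·313·364·609·510·727·226·611 ≡ 1279 (mod 1291)

1279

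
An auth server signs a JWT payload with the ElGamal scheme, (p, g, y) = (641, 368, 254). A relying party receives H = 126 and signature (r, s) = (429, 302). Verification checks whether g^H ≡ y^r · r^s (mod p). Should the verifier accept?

reject

Left side g^H mod p:
Squares mod 641: 368^1≡368, 368^2≡173, 368^4≡443, 368^8≡103, 368^16≡353, 368^32≡255, 368^64≡284
126 = 64 + 32 + 16 + 8 + 4 + 2, so 368^126 ≡ 284·255·353·103·443·173 ≡ 381 (mod 641)
Right side y^r · r^s mod p:
Squares mod 641: 254^1≡254, 254^2≡416, 254^4≡627, 254^8≡196, 254^16≡597, 254^32≡13, 254^64≡169, 254^128≡357, 254^256≡531
429 = 256 + 128 + 32 + 8 + 4 + 1, so 254^429 ≡ 531·357·13·196·627·254 ≡ 217 (mod 641)
Squares mod 641: 429^1≡429, 429^2≡74, 429^4≡348, 429^8≡596, 429^16≡102, 429^32≡148, 429^64≡110, 429^128≡562, 429^256≡472
302 = 256 + 32 + 8 + 4 + 2, so 429^302 ≡ 472·148·596·348·74 ≡ 138 (mod 641)
217·138 = 29946 ≡ 460 (mod 641)
381 ≠ 460, so verification fails.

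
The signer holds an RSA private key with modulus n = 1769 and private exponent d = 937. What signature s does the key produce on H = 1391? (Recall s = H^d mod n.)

202

Squares mod 1769: H^1≡1391, H^2≡1364, H^4≡1277, H^8≡1480, H^16≡378, H^32≡1364, H^64≡1277, H^128≡1480, H^256≡378, H^512≡1364
937 = 512 + 256 + 128 + 32 + 8 + 1, so H^937 ≡ 1364·378·1480·1364·1480·1391 ≡ 202 (mod 1769)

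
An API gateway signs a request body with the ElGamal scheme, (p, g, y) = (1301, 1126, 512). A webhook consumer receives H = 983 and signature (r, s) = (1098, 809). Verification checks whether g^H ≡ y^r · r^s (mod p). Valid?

no

Left side g^H mod p:
1126^2 = 1267876 ≡ 702
1126^4 ≡ 702^2 = 492804 ≡ 1026
1126^8 ≡ 1026^2 = 1052676 ≡ 167
1126^16 ≡ 167^2 = 27889 ≡ 568
1126^32 ≡ 568^2 = 322624 ≡ 1277
1126^64 ≡ 1277^2 = 1630729 ≡ 576
1126^128 ≡ 576^2 = 331776 ≡ 21
1126^256 ≡ 21^2 = 441
1126^512 ≡ 441^2 = 194481 ≡ 632
983 = 512 + 256 + 128 + 64 + 16 + 4 + 2 + 1, so 1126^983 ≡ 632·441·21·576·568·1026·702·1126 ≡ 590 (mod 1301)
Right side y^r · r^s mod p:
512^2 = 262144 ≡ 643
512^4 ≡ 643^2 = 413449 ≡ 1032
512^8 ≡ 1032^2 = 1065024 ≡ 806
512^16 ≡ 806^2 = 649636 ≡ 437
512^32 ≡ 437^2 = 190969 ≡ 1023
512^64 ≡ 1023^2 = 1046529 ≡ 525
512^128 ≡ 525^2 = 275625 ≡ 1114
512^256 ≡ 1114^2 = 1240996 ≡ 1143
512^512 ≡ 1143^2 = 1306449 ≡ 245
512^1024 ≡ 245^2 = 60025 ≡ 179
1098 = 1024 + 64 + 8 + 2, so 512^1098 ≡ 179·525·806·643 ≡ 173 (mod 1301)
1098^2 = 1205604 ≡ 878
1098^4 ≡ 878^2 = 770884 ≡ 692
1098^8 ≡ 692^2 = 478864 ≡ 96
1098^16 ≡ 96^2 = 9216 ≡ 109
1098^32 ≡ 109^2 = 11881 ≡ 172
1098^64 ≡ 172^2 = 29584 ≡ 962
1098^128 ≡ 962^2 = 925444 ≡ 433
1098^256 ≡ 433^2 = 187489 ≡ 145
1098^512 ≡ 145^2 = 21025 ≡ 209
809 = 512 + 256 + 32 + 8 + 1, so 1098^809 ≡ 209·145·172·96·1098 ≡ 745 (mod 1301)
173·745 = 128885 ≡ 86 (mod 1301)
590 ≠ 86, so verification fails.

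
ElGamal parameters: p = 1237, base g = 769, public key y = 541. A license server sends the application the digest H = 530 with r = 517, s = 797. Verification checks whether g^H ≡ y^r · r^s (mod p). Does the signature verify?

does not verify

Left side g^H mod p:
769^2 = 591361 ≡ 75
769^4 ≡ 75^2 = 5625 ≡ 677
769^8 ≡ 677^2 = 458329 ≡ 639
769^16 ≡ 639^2 = 408321 ≡ 111
769^32 ≡ 111^2 = 12321 ≡ 1188
769^64 ≡ 1188^2 = 1411344 ≡ 1164
769^128 ≡ 1164^2 = 1354896 ≡ 381
769^256 ≡ 381^2 = 145161 ≡ 432
769^512 ≡ 432^2 = 186624 ≡ 1074
530 = 512 + 16 + 2, so 769^530 ≡ 1074·111·75 ≡ 14 (mod 1237)
Right side y^r · r^s mod p:
541^2 = 292681 ≡ 749
541^4 ≡ 749^2 = 561001 ≡ 640
541^8 ≡ 640^2 = 409600 ≡ 153
541^16 ≡ 153^2 = 23409 ≡ 1143
541^32 ≡ 1143^2 = 1306449 ≡ 177
541^64 ≡ 177^2 = 31329 ≡ 404
541^128 ≡ 404^2 = 163216 ≡ 1169
541^256 ≡ 1169^2 = 1366561 ≡ 913
541^512 ≡ 913^2 = 833569 ≡ 1068
517 = 512 + 4 + 1, so 541^517 ≡ 1068·640·541 ≡ 488 (mod 1237)
517^2 = 267289 ≡ 97
517^4 ≡ 97^2 = 9409 ≡ 750
517^8 ≡ 750^2 = 562500 ≡ 902
517^16 ≡ 902^2 = 813604 ≡ 895
517^32 ≡ 895^2 = 801025 ≡ 686
517^64 ≡ 686^2 = 470596 ≡ 536
517^128 ≡ 536^2 = 287296 ≡ 312
517^256 ≡ 312^2 = 97344 ≡ 858
517^512 ≡ 858^2 = 736164 ≡ 149
797 = 512 + 256 + 16 + 8 + 4 + 1, so 517^797 ≡ 149·858·895·902·750·517 ≡ 1017 (mod 1237)
488·1017 = 496296 ≡ 259 (mod 1237)
14 ≠ 259, so verification fails.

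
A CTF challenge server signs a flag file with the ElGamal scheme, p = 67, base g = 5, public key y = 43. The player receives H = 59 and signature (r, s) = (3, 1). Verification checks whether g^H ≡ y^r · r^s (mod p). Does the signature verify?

Left side g^H mod p:
5^2 = 25
5^4 ≡ 25^2 = 625 ≡ 22
5^8 ≡ 22^2 = 484 ≡ 15
5^16 ≡ 15^2 = 225 ≡ 24
5^32 ≡ 24^2 = 576 ≡ 40
59 = 32 + 16 + 8 + 2 + 1, so 5^59 ≡ 40·24·15·25·5 ≡ 45 (mod 67)
Right side y^r · r^s mod p:
43^2 = 1849 ≡ 40
3 = 2 + 1, so 43^3 ≡ 40·43 ≡ 45 (mod 67)
3^1 mod 67 = 3
45·3 = 135 ≡ 1 (mod 67)
45 ≠ 1, so verification fails.

does not verify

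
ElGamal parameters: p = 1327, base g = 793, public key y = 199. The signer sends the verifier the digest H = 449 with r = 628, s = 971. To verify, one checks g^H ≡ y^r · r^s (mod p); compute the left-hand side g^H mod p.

354

793^2 = 628849 ≡ 1178
793^4 ≡ 1178^2 = 1387684 ≡ 969
793^8 ≡ 969^2 = 938961 ≡ 772
793^16 ≡ 772^2 = 595984 ≡ 161
793^32 ≡ 161^2 = 25921 ≡ 708
793^64 ≡ 708^2 = 501264 ≡ 985
793^128 ≡ 985^2 = 970225 ≡ 188
793^256 ≡ 188^2 = 35344 ≡ 842
449 = 256 + 128 + 64 + 1, so 793^449 ≡ 842·188·985·793 ≡ 354 (mod 1327)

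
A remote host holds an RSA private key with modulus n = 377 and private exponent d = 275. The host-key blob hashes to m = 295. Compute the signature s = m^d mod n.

120

Squares mod 377: m^1≡295, m^2≡315, m^4≡74, m^8≡198, m^16≡373, m^32≡16, m^64≡256, m^128≡315, m^256≡74
275 = 256 + 16 + 2 + 1, so m^275 ≡ 74·373·315·295 ≡ 120 (mod 377)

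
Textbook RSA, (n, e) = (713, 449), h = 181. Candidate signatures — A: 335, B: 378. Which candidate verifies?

B

Candidate A: Squares mod 713: 335^1≡335, 335^2≡284, 335^4≡87, 335^8≡439, 335^16≡211, 335^32≡315, 335^64≡118, 335^128≡377, 335^256≡242; 449 = 256 + 128 + 64 + 1, so 335^449 ≡ 242·377·118·335 ≡ 532 (mod 713)
Candidate B: Squares mod 713: 378^1≡378, 378^2≡284, 378^4≡87, 378^8≡439, 378^16≡211, 378^32≡315, 378^64≡118, 378^128≡377, 378^256≡242; 449 = 256 + 128 + 64 + 1, so 378^449 ≡ 242·377·118·378 ≡ 181 (mod 713)
  → matches h = 181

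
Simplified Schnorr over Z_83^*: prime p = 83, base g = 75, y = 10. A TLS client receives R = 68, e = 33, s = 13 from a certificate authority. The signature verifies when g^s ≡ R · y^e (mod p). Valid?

g^s mod p:
75^2 = 5625 ≡ 64
75^4 ≡ 64^2 = 4096 ≡ 29
75^8 ≡ 29^2 = 841 ≡ 11
13 = 8 + 4 + 1, so 75^13 ≡ 11·29·75 ≡ 21 (mod 83)
R · y^e mod p:
10^2 = 100 ≡ 17
10^4 ≡ 17^2 = 289 ≡ 40
10^8 ≡ 40^2 = 1600 ≡ 23
10^16 ≡ 23^2 = 529 ≡ 31
10^32 ≡ 31^2 = 961 ≡ 48
33 = 32 + 1, so 10^33 ≡ 48·10 ≡ 65 (mod 83)
68·65 = 4420 ≡ 21 (mod 83)
21 ≡ 21 (mod 83); signature holds.

yes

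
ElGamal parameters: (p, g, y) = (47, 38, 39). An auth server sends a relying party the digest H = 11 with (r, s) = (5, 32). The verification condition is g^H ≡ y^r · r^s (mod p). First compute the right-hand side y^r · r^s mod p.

39^2 = 1521 ≡ 17
39^4 ≡ 17^2 = 289 ≡ 7
5 = 4 + 1, so 39^5 ≡ 7·39 ≡ 38 (mod 47)
5^2 = 25
5^4 ≡ 25^2 = 625 ≡ 14
5^8 ≡ 14^2 = 196 ≡ 8
5^16 ≡ 8^2 = 64 ≡ 17
5^32 ≡ 17^2 = 289 ≡ 7
y^r · r^s ≡ 38·7 = 266 ≡ 31 (mod 47)

31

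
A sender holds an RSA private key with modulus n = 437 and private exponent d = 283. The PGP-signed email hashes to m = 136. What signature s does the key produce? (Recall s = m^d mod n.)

m^2 ≡ 136^2 = 18496 ≡ 142
m^4 ≡ 142^2 = 20164 ≡ 62
m^8 ≡ 62^2 = 3844 ≡ 348
m^16 ≡ 348^2 = 121104 ≡ 55
m^32 ≡ 55^2 = 3025 ≡ 403
m^64 ≡ 403^2 = 162409 ≡ 282
m^128 ≡ 282^2 = 79524 ≡ 427
m^256 ≡ 427^2 = 182329 ≡ 100
283 = 256 + 16 + 8 + 2 + 1, so m^283 ≡ 100·55·348·142·136 ≡ 204 (mod 437)

204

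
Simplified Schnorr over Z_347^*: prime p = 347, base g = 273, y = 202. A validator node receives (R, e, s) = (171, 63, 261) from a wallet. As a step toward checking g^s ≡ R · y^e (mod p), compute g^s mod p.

Squares mod 347: 273^1≡273, 273^2≡271, 273^4≡224, 273^8≡208, 273^16≡236, 273^32≡176, 273^64≡93, 273^128≡321, 273^256≡329
261 = 256 + 4 + 1, so 273^261 ≡ 329·224·273 ≡ 295 (mod 347)

295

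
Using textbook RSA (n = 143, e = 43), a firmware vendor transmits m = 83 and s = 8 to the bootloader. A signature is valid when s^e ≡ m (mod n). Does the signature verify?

s^43 mod 143 = 83
Since 83 equals the digest 83, verification succeeds.

verifies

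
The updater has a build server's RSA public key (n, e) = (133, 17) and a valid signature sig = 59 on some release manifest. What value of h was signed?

124

sig^2 ≡ 59^2 = 3481 ≡ 23
sig^4 ≡ 23^2 = 529 ≡ 130
sig^8 ≡ 130^2 = 16900 ≡ 9
sig^16 ≡ 9^2 = 81
17 = 16 + 1, so sig^17 ≡ 81·59 ≡ 124 (mod 133)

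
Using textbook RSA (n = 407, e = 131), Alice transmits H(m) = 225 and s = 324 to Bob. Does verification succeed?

Squares mod 407: s^1≡324, s^2≡377, s^4≡86, s^8≡70, s^16≡16, s^32≡256, s^64≡9, s^128≡81
131 = 128 + 2 + 1, so s^131 ≡ 81·377·324 ≡ 225 (mod 407)
s^131 mod 407 = 225 matches H(m).

passes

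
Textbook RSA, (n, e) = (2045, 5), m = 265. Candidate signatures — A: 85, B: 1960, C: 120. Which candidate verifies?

A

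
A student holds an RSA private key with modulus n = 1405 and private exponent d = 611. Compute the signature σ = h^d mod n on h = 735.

325

h^611 mod 1405 = 325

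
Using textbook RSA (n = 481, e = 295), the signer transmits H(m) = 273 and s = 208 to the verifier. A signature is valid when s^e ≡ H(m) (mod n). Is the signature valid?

Squares mod 481: s^1≡208, s^2≡455, s^4≡195, s^8≡26, s^16≡195, s^32≡26, s^64≡195, s^128≡26, s^256≡195
295 = 256 + 32 + 4 + 2 + 1, so s^295 ≡ 195·26·195·455·208 ≡ 273 (mod 481)
Since 273 equals the digest 273, verification succeeds.

valid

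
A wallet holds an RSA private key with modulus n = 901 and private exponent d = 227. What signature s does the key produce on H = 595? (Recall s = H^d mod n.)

391

Squares mod 901: H^1≡595, H^2≡833, H^4≡119, H^8≡646, H^16≡153, H^32≡884, H^64≡289, H^128≡629
227 = 128 + 64 + 32 + 2 + 1, so H^227 ≡ 629·289·884·833·595 ≡ 391 (mod 901)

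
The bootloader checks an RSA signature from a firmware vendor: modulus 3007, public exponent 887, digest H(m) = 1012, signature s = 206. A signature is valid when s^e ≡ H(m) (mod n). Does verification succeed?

s^887 mod 3007 = 493
The recovered value 493 does not match the digest 1012.

fails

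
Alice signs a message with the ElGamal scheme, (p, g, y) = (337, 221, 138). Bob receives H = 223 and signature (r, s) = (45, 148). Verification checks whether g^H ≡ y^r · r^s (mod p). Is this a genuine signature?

genuine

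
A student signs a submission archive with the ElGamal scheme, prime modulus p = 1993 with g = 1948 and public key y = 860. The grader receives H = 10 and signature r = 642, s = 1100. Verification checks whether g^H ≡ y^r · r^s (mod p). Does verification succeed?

fails

Left side g^H mod p:
Squares mod 1993: 1948^1≡1948, 1948^2≡32, 1948^4≡1024, 1948^8≡258
10 = 8 + 2, so 1948^10 ≡ 258·32 ≡ 284 (mod 1993)
Right side y^r · r^s mod p:
Squares mod 1993: 860^1≡860, 860^2≡197, 860^4≡942, 860^8≡479, 860^16≡246, 860^32≡726, 860^64≡924, 860^128≡772, 860^256≡77, 860^512≡1943
642 = 512 + 128 + 2, so 860^642 ≡ 1943·772·197 ≡ 1088 (mod 1993)
Squares mod 1993: 642^1≡642, 642^2≡1606, 642^4≡294, 642^8≡737, 642^16≡1073, 642^32≡1368, 642^64≡1990, 642^128≡9, 642^256≡81, 642^512≡582, 642^1024≡1907
1100 = 1024 + 64 + 8 + 4, so 642^1100 ≡ 1907·1990·737·294 ≡ 1267 (mod 1993)
1088·1267 = 1378496 ≡ 1333 (mod 1993)
284 ≠ 1333, so verification fails.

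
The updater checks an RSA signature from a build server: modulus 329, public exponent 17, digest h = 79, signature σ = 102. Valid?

σ^2 ≡ 102^2 = 10404 ≡ 205
σ^4 ≡ 205^2 = 42025 ≡ 242
σ^8 ≡ 242^2 = 58564 ≡ 2
σ^16 ≡ 2^2 = 4
17 = 16 + 1, so σ^17 ≡ 4·102 ≡ 79 (mod 329)
79 = h, so the signature checks out.

yes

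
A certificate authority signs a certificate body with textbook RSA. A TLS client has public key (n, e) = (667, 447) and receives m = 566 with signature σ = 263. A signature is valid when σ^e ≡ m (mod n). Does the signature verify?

σ^447 mod 667 = 566
Since 566 equals the digest 566, verification succeeds.

verifies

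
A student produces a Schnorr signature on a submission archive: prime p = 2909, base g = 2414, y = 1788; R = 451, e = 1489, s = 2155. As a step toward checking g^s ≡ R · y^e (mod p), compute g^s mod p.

2414^2155 mod 2909 = 886

886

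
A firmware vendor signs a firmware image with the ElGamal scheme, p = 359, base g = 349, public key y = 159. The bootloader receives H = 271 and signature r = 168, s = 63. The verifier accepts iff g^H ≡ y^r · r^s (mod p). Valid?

no

Left side g^H mod p:
349^2 = 121801 ≡ 100
349^4 ≡ 100^2 = 10000 ≡ 307
349^8 ≡ 307^2 = 94249 ≡ 191
349^16 ≡ 191^2 = 36481 ≡ 222
349^32 ≡ 222^2 = 49284 ≡ 101
349^64 ≡ 101^2 = 10201 ≡ 149
349^128 ≡ 149^2 = 22201 ≡ 302
349^256 ≡ 302^2 = 91204 ≡ 18
271 = 256 + 8 + 4 + 2 + 1, so 349^271 ≡ 18·191·307·100·349 ≡ 103 (mod 359)
Right side y^r · r^s mod p:
159^2 = 25281 ≡ 151
159^4 ≡ 151^2 = 22801 ≡ 184
159^8 ≡ 184^2 = 33856 ≡ 110
159^16 ≡ 110^2 = 12100 ≡ 253
159^32 ≡ 253^2 = 64009 ≡ 107
159^64 ≡ 107^2 = 11449 ≡ 320
159^128 ≡ 320^2 = 102400 ≡ 85
168 = 128 + 32 + 8, so 159^168 ≡ 85·107·110 ≡ 276 (mod 359)
168^2 = 28224 ≡ 222
168^4 ≡ 222^2 = 49284 ≡ 101
168^8 ≡ 101^2 = 10201 ≡ 149
168^16 ≡ 149^2 = 22201 ≡ 302
168^32 ≡ 302^2 = 91204 ≡ 18
63 = 32 + 16 + 8 + 4 + 2 + 1, so 168^63 ≡ 18·302·149·101·222·168 ≡ 284 (mod 359)
276·284 = 78384 ≡ 122 (mod 359)
103 ≠ 122, so verification fails.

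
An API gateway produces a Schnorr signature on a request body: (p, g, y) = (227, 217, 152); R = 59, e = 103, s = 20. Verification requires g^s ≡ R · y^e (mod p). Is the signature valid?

invalid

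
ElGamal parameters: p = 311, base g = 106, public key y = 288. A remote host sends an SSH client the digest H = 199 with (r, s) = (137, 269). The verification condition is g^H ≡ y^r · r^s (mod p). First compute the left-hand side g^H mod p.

106^2 = 11236 ≡ 40
106^4 ≡ 40^2 = 1600 ≡ 45
106^8 ≡ 45^2 = 2025 ≡ 159
106^16 ≡ 159^2 = 25281 ≡ 90
106^32 ≡ 90^2 = 8100 ≡ 14
106^64 ≡ 14^2 = 196
106^128 ≡ 196^2 = 38416 ≡ 163
199 = 128 + 64 + 4 + 2 + 1, so 106^199 ≡ 163·196·45·40·106 ≡ 28 (mod 311)

28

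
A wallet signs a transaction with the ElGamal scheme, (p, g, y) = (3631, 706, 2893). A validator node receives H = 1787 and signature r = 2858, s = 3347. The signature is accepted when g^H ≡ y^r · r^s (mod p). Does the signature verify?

verifies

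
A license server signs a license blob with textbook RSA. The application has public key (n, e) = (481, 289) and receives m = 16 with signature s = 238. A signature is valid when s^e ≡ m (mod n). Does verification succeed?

fails

s^289 mod 481 = 238
The recovered value 238 does not match the digest 16.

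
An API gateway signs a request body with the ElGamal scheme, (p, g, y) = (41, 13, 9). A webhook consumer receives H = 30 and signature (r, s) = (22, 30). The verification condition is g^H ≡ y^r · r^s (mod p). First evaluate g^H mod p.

32

13^2 = 169 ≡ 5
13^4 ≡ 5^2 = 25
13^8 ≡ 25^2 = 625 ≡ 10
13^16 ≡ 10^2 = 100 ≡ 18
30 = 16 + 8 + 4 + 2, so 13^30 ≡ 18·10·25·5 ≡ 32 (mod 41)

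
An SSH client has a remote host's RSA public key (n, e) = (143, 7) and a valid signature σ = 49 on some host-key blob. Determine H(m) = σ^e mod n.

36

σ^2 ≡ 49^2 = 2401 ≡ 113
σ^4 ≡ 113^2 = 12769 ≡ 42
7 = 4 + 2 + 1, so σ^7 ≡ 42·113·49 ≡ 36 (mod 143)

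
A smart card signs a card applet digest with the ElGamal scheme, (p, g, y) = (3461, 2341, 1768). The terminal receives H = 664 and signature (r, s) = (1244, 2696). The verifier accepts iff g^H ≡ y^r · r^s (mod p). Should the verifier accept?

Left side g^H mod p:
2341^664 mod 3461 = 1622
Right side y^r · r^s mod p:
1768^1244 mod 3461 = 2158
1244^2696 mod 3461 = 190
2158·190 = 410020 ≡ 1622 (mod 3461)
1622 ≡ 1622 (mod 3461), so the signature is genuine.

accept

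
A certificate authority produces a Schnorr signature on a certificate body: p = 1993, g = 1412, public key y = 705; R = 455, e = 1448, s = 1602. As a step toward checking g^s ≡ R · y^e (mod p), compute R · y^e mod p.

460

705^2 = 497025 ≡ 768
705^4 ≡ 768^2 = 589824 ≡ 1889
705^8 ≡ 1889^2 = 3568321 ≡ 851
705^16 ≡ 851^2 = 724201 ≡ 742
705^32 ≡ 742^2 = 550564 ≡ 496
705^64 ≡ 496^2 = 246016 ≡ 877
705^128 ≡ 877^2 = 769129 ≡ 1824
705^256 ≡ 1824^2 = 3326976 ≡ 659
705^512 ≡ 659^2 = 434281 ≡ 1800
705^1024 ≡ 1800^2 = 3240000 ≡ 1375
1448 = 1024 + 256 + 128 + 32 + 8, so 705^1448 ≡ 1375·659·1824·496·851 ≡ 1775 (mod 1993)
R · y^e ≡ 455·1775 = 807625 ≡ 460 (mod 1993)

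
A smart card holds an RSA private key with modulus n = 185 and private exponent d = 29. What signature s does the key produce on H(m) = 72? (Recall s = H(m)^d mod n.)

87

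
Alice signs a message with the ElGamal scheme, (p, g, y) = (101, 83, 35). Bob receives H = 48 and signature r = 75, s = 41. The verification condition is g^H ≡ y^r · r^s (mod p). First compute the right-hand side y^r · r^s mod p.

24

35^75 mod 101 = 91
75^41 mod 101 = 38
y^r · r^s ≡ 91·38 = 3458 ≡ 24 (mod 101)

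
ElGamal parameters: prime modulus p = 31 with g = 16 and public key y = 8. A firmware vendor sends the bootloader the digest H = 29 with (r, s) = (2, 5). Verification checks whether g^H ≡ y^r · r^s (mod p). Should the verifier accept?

accept

Left side g^H mod p:
16^2 = 256 ≡ 8
16^4 ≡ 8^2 = 64 ≡ 2
16^8 ≡ 2^2 = 4
16^16 ≡ 4^2 = 16
29 = 16 + 8 + 4 + 1, so 16^29 ≡ 16·4·2·16 ≡ 2 (mod 31)
Right side y^r · r^s mod p:
8^2 = 64 ≡ 2
2^2 = 4
2^4 ≡ 4^2 = 16
5 = 4 + 1, so 2^5 ≡ 16·2 ≡ 1 (mod 31)
2·1 = 2 ≡ 2 (mod 31)
2 ≡ 2 (mod 31), so the signature is genuine.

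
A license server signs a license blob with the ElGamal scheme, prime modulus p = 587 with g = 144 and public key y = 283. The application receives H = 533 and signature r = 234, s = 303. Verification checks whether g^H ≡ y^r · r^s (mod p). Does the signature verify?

verifies

Left side g^H mod p:
144^533 mod 587 = 480
Right side y^r · r^s mod p:
283^234 mod 587 = 144
234^303 mod 587 = 199
144·199 = 28656 ≡ 480 (mod 587)
480 ≡ 480 (mod 587), so the signature is genuine.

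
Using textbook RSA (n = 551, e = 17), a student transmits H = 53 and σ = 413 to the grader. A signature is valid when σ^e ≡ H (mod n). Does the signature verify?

verifies

σ^17 mod 551 = 53
σ^17 mod 551 = 53 matches H.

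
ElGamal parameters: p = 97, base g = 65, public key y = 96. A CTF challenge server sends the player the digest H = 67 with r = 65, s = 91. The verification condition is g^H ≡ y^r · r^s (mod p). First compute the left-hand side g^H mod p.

65^2 = 4225 ≡ 54
65^4 ≡ 54^2 = 2916 ≡ 6
65^8 ≡ 6^2 = 36
65^16 ≡ 36^2 = 1296 ≡ 35
65^32 ≡ 35^2 = 1225 ≡ 61
65^64 ≡ 61^2 = 3721 ≡ 35
67 = 64 + 2 + 1, so 65^67 ≡ 35·54·65 ≡ 48 (mod 97)

48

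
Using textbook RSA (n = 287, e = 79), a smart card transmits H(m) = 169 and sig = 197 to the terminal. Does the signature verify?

verifies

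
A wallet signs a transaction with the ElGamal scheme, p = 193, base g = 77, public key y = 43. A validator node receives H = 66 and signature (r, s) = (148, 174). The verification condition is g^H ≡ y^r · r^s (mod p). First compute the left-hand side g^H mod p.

77^2 = 5929 ≡ 139
77^4 ≡ 139^2 = 19321 ≡ 21
77^8 ≡ 21^2 = 441 ≡ 55
77^16 ≡ 55^2 = 3025 ≡ 130
77^32 ≡ 130^2 = 16900 ≡ 109
77^64 ≡ 109^2 = 11881 ≡ 108
66 = 64 + 2, so 77^66 ≡ 108·139 ≡ 151 (mod 193)

151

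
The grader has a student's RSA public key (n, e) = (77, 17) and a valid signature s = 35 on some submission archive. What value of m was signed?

7

s^17 mod 77 = 7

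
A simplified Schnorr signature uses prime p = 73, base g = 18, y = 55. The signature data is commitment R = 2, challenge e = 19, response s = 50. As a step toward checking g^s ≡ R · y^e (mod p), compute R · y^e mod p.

37

55^2 = 3025 ≡ 32
55^4 ≡ 32^2 = 1024 ≡ 2
55^8 ≡ 2^2 = 4
55^16 ≡ 4^2 = 16
19 = 16 + 2 + 1, so 55^19 ≡ 16·32·55 ≡ 55 (mod 73)
R · y^e ≡ 2·55 = 110 ≡ 37 (mod 73)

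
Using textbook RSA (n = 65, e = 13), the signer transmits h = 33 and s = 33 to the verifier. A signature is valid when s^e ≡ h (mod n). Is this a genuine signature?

genuine

s^2 ≡ 33^2 = 1089 ≡ 49
s^4 ≡ 49^2 = 2401 ≡ 61
s^8 ≡ 61^2 = 3721 ≡ 16
13 = 8 + 4 + 1, so s^13 ≡ 16·61·33 ≡ 33 (mod 65)
Since 33 equals the digest 33, verification succeeds.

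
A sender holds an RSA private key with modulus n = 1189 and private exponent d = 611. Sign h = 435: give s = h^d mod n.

h^2 ≡ 435^2 = 189225 ≡ 174
h^4 ≡ 174^2 = 30276 ≡ 551
h^8 ≡ 551^2 = 303601 ≡ 406
h^16 ≡ 406^2 = 164836 ≡ 754
h^32 ≡ 754^2 = 568516 ≡ 174
h^64 ≡ 174^2 = 30276 ≡ 551
h^128 ≡ 551^2 = 303601 ≡ 406
h^256 ≡ 406^2 = 164836 ≡ 754
h^512 ≡ 754^2 = 568516 ≡ 174
611 = 512 + 64 + 32 + 2 + 1, so h^611 ≡ 174·551·174·174·435 ≡ 435 (mod 1189)

435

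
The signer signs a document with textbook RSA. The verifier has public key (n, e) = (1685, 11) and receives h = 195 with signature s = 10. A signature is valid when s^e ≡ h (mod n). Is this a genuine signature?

s^2 ≡ 10^2 = 100
s^4 ≡ 100^2 = 10000 ≡ 1575
s^8 ≡ 1575^2 = 2480625 ≡ 305
11 = 8 + 2 + 1, so s^11 ≡ 305·100·10 ≡ 15 (mod 1685)
s^11 mod 1685 = 15, but h = 195.

forged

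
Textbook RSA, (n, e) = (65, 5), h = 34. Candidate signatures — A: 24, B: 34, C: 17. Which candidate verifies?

Candidate A: Squares mod 65: 24^1≡24, 24^2≡56, 24^4≡16; 5 = 4 + 1, so 24^5 ≡ 16·24 ≡ 59 (mod 65)
Candidate B: Squares mod 65: 34^1≡34, 34^2≡51, 34^4≡1; 5 = 4 + 1, so 34^5 ≡ 1·34 ≡ 34 (mod 65)
  → matches h = 34
Candidate C: Squares mod 65: 17^1≡17, 17^2≡29, 17^4≡61; 5 = 4 + 1, so 17^5 ≡ 61·17 ≡ 62 (mod 65)

B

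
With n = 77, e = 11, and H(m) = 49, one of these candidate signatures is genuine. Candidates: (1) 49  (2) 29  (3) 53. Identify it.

1

Candidate 1: Squares mod 77: 49^1≡49, 49^2≡14, 49^4≡42, 49^8≡70; 11 = 8 + 2 + 1, so 49^11 ≡ 70·14·49 ≡ 49 (mod 77)
  → matches H(m) = 49
Candidate 2: Squares mod 77: 29^1≡29, 29^2≡71, 29^4≡36, 29^8≡64; 11 = 8 + 2 + 1, so 29^11 ≡ 64·71·29 ≡ 29 (mod 77)
Candidate 3: Squares mod 77: 53^1≡53, 53^2≡37, 53^4≡60, 53^8≡58; 11 = 8 + 2 + 1, so 53^11 ≡ 58·37·53 ≡ 9 (mod 77)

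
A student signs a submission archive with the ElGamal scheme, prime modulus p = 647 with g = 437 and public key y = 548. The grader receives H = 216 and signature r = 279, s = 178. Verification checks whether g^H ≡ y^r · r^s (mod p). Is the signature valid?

invalid

Left side g^H mod p:
Squares mod 647: 437^1≡437, 437^2≡104, 437^4≡464, 437^8≡492, 437^16≡86, 437^32≡279, 437^64≡201, 437^128≡287
216 = 128 + 64 + 16 + 8, so 437^216 ≡ 287·201·86·492 ≡ 201 (mod 647)
Right side y^r · r^s mod p:
Squares mod 647: 548^1≡548, 548^2≡96, 548^4≡158, 548^8≡378, 548^16≡544, 548^32≡257, 548^64≡55, 548^128≡437, 548^256≡104
279 = 256 + 16 + 4 + 2 + 1, so 548^279 ≡ 104·544·158·96·548 ≡ 257 (mod 647)
Squares mod 647: 279^1≡279, 279^2≡201, 279^4≡287, 279^8≡200, 279^16≡533, 279^32≡56, 279^64≡548, 279^128≡96
178 = 128 + 32 + 16 + 2, so 279^178 ≡ 96·56·533·201 ≡ 548 (mod 647)
257·548 = 140836 ≡ 437 (mod 647)
201 ≠ 437, so verification fails.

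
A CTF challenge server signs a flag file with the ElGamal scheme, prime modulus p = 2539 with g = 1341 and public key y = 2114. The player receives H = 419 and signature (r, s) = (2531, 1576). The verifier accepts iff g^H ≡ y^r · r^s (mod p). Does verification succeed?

Left side g^H mod p:
1341^2 = 1798281 ≡ 669
1341^4 ≡ 669^2 = 447561 ≡ 697
1341^8 ≡ 697^2 = 485809 ≡ 860
1341^16 ≡ 860^2 = 739600 ≡ 751
1341^32 ≡ 751^2 = 564001 ≡ 343
1341^64 ≡ 343^2 = 117649 ≡ 855
1341^128 ≡ 855^2 = 731025 ≡ 2332
1341^256 ≡ 2332^2 = 5438224 ≡ 2225
419 = 256 + 128 + 32 + 2 + 1, so 1341^419 ≡ 2225·2332·343·669·1341 ≡ 51 (mod 2539)
Right side y^r · r^s mod p:
2114^2 = 4468996 ≡ 356
2114^4 ≡ 356^2 = 126736 ≡ 2325
2114^8 ≡ 2325^2 = 5405625 ≡ 94
2114^16 ≡ 94^2 = 8836 ≡ 1219
2114^32 ≡ 1219^2 = 1485961 ≡ 646
2114^64 ≡ 646^2 = 417316 ≡ 920
2114^128 ≡ 920^2 = 846400 ≡ 913
2114^256 ≡ 913^2 = 833569 ≡ 777
2114^512 ≡ 777^2 = 603729 ≡ 1986
2114^1024 ≡ 1986^2 = 3944196 ≡ 1129
2114^2048 ≡ 1129^2 = 1274641 ≡ 63
2531 = 2048 + 256 + 128 + 64 + 32 + 2 + 1, so 2114^2531 ≡ 63·777·913·920·646·356·2114 ≡ 1319 (mod 2539)
2531^2 = 6405961 ≡ 64
2531^4 ≡ 64^2 = 4096 ≡ 1557
2531^8 ≡ 1557^2 = 2424249 ≡ 2043
2531^16 ≡ 2043^2 = 4173849 ≡ 2272
2531^32 ≡ 2272^2 = 5161984 ≡ 197
2531^64 ≡ 197^2 = 38809 ≡ 724
2531^128 ≡ 724^2 = 524176 ≡ 1142
2531^256 ≡ 1142^2 = 1304164 ≡ 1657
2531^512 ≡ 1657^2 = 2745649 ≡ 990
2531^1024 ≡ 990^2 = 980100 ≡ 46
1576 = 1024 + 512 + 32 + 8, so 2531^1576 ≡ 46·990·197·2043 ≡ 1218 (mod 2539)
1319·1218 = 1606542 ≡ 1894 (mod 2539)
51 ≠ 1894, so verification fails.

fails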